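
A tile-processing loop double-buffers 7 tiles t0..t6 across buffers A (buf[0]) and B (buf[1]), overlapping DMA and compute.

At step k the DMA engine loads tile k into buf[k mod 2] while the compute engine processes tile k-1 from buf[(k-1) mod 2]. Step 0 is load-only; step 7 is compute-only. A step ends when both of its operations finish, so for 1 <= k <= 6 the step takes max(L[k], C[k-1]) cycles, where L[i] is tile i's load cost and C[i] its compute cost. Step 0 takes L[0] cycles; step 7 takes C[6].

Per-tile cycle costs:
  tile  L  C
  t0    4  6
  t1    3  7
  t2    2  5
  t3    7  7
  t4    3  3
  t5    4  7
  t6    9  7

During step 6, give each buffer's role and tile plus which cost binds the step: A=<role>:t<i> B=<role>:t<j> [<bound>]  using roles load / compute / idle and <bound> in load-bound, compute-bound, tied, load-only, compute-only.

step 6: A=load:t6 B=compute:t5 [load-bound]

  0. 4=4c; end=4; A:t0 B:-
  1. max(3,6)=6c; end=10; A:t0 B:t1
  2. max(2,7)=7c; end=17; A:t2 B:t1
  3. max(7,5)=7c; end=24; A:t2 B:t3
  4. max(3,7)=7c; end=31; A:t4 B:t3
  5. max(4,3)=4c; end=35; A:t4 B:t5
  6. max(9,7)=9c; end=44; A:t6 B:t5
  7. 7=7c; end=51; A:t6 B:t5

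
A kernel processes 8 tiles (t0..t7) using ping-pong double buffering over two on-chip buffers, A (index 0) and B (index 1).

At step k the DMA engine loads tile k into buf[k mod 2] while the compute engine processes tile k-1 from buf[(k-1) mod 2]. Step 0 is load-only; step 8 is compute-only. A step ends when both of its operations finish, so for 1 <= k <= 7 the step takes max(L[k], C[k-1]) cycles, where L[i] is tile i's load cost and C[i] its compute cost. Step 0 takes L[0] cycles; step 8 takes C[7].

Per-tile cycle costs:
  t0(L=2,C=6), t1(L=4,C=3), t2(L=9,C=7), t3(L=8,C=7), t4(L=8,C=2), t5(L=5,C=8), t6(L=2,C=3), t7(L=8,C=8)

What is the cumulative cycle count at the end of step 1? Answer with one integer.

end_cycle[1] = 8

[0] DMA t0→A (2c) ∥ CU idle ⇒ 2c, clock 2
[1] DMA t1→B (4c) ∥ CU A:t0 (6c) ⇒ 6c, clock 8
[2] DMA t2→A (9c) ∥ CU B:t1 (3c) ⇒ 9c, clock 17
[3] DMA t3→B (8c) ∥ CU A:t2 (7c) ⇒ 8c, clock 25
[4] DMA t4→A (8c) ∥ CU B:t3 (7c) ⇒ 8c, clock 33
[5] DMA t5→B (5c) ∥ CU A:t4 (2c) ⇒ 5c, clock 38
[6] DMA t6→A (2c) ∥ CU B:t5 (8c) ⇒ 8c, clock 46
[7] DMA t7→B (8c) ∥ CU A:t6 (3c) ⇒ 8c, clock 54
[8] DMA idle ∥ CU B:t7 (8c) ⇒ 8c, clock 62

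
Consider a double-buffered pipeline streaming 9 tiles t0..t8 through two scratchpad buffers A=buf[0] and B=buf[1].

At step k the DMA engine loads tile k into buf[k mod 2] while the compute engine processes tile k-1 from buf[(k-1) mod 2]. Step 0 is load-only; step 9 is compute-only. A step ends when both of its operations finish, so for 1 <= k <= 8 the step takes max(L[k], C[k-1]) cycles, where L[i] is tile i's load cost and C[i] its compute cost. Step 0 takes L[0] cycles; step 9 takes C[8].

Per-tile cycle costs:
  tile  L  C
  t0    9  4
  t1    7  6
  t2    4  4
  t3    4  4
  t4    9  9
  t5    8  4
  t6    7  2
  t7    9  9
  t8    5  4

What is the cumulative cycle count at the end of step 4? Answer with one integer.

[0] DMA t0→A (9c) ∥ CU idle ⇒ 9c, clock 9
[1] DMA t1→B (7c) ∥ CU A:t0 (4c) ⇒ 7c, clock 16
[2] DMA t2→A (4c) ∥ CU B:t1 (6c) ⇒ 6c, clock 22
[3] DMA t3→B (4c) ∥ CU A:t2 (4c) ⇒ 4c, clock 26
[4] DMA t4→A (9c) ∥ CU B:t3 (4c) ⇒ 9c, clock 35
[5] DMA t5→B (8c) ∥ CU A:t4 (9c) ⇒ 9c, clock 44
[6] DMA t6→A (7c) ∥ CU B:t5 (4c) ⇒ 7c, clock 51
[7] DMA t7→B (9c) ∥ CU A:t6 (2c) ⇒ 9c, clock 60
[8] DMA t8→A (5c) ∥ CU B:t7 (9c) ⇒ 9c, clock 69
[9] DMA idle ∥ CU A:t8 (4c) ⇒ 4c, clock 73

end_cycle[4] = 35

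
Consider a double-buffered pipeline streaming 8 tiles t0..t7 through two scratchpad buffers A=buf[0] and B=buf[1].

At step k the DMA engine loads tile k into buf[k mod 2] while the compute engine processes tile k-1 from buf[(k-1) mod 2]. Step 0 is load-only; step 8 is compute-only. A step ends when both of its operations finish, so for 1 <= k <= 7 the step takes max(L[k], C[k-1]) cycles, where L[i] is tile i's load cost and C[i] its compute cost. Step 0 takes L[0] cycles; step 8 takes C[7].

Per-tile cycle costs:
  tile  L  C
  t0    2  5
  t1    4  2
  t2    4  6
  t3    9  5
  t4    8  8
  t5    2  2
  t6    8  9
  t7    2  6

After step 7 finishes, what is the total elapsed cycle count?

[0] DMA t0→A (2c) ∥ CU idle ⇒ 2c, clock 2
[1] DMA t1→B (4c) ∥ CU A:t0 (5c) ⇒ 5c, clock 7
[2] DMA t2→A (4c) ∥ CU B:t1 (2c) ⇒ 4c, clock 11
[3] DMA t3→B (9c) ∥ CU A:t2 (6c) ⇒ 9c, clock 20
[4] DMA t4→A (8c) ∥ CU B:t3 (5c) ⇒ 8c, clock 28
[5] DMA t5→B (2c) ∥ CU A:t4 (8c) ⇒ 8c, clock 36
[6] DMA t6→A (8c) ∥ CU B:t5 (2c) ⇒ 8c, clock 44
[7] DMA t7→B (2c) ∥ CU A:t6 (9c) ⇒ 9c, clock 53
[8] DMA idle ∥ CU B:t7 (6c) ⇒ 6c, clock 59

end_cycle[7] = 53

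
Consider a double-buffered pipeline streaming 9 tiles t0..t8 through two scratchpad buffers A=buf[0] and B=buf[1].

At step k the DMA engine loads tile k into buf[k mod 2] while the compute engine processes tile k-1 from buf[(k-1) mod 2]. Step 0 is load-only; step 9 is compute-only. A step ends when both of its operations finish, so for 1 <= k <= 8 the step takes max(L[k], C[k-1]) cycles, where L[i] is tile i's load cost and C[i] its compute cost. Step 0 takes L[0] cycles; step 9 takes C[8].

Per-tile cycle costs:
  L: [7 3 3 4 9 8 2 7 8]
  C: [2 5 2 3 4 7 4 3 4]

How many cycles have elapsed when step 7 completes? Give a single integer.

[0] DMA t0→A (7c) ∥ CU idle ⇒ 7c, clock 7
[1] DMA t1→B (3c) ∥ CU A:t0 (2c) ⇒ 3c, clock 10
[2] DMA t2→A (3c) ∥ CU B:t1 (5c) ⇒ 5c, clock 15
[3] DMA t3→B (4c) ∥ CU A:t2 (2c) ⇒ 4c, clock 19
[4] DMA t4→A (9c) ∥ CU B:t3 (3c) ⇒ 9c, clock 28
[5] DMA t5→B (8c) ∥ CU A:t4 (4c) ⇒ 8c, clock 36
[6] DMA t6→A (2c) ∥ CU B:t5 (7c) ⇒ 7c, clock 43
[7] DMA t7→B (7c) ∥ CU A:t6 (4c) ⇒ 7c, clock 50
[8] DMA t8→A (8c) ∥ CU B:t7 (3c) ⇒ 8c, clock 58
[9] DMA idle ∥ CU A:t8 (4c) ⇒ 4c, clock 62

end_cycle[7] = 50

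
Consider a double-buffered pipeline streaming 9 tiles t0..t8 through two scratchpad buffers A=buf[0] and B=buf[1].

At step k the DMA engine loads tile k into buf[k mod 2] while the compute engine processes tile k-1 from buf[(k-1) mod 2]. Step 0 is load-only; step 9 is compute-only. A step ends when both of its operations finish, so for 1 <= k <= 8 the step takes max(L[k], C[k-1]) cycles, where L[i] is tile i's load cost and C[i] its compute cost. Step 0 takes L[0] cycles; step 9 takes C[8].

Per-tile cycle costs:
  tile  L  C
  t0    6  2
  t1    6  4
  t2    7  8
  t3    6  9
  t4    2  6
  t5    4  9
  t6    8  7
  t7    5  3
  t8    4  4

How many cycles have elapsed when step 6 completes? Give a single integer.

k=0 load=t0/6c comp=- wait=6 total=6
k=1 load=t1/6c comp=t0/2c wait=6 total=12
k=2 load=t2/7c comp=t1/4c wait=7 total=19
k=3 load=t3/6c comp=t2/8c wait=8 total=27
k=4 load=t4/2c comp=t3/9c wait=9 total=36
k=5 load=t5/4c comp=t4/6c wait=6 total=42
k=6 load=t6/8c comp=t5/9c wait=9 total=51
k=7 load=t7/5c comp=t6/7c wait=7 total=58
k=8 load=t8/4c comp=t7/3c wait=4 total=62
k=9 load=- comp=t8/4c wait=4 total=66

end_cycle[6] = 51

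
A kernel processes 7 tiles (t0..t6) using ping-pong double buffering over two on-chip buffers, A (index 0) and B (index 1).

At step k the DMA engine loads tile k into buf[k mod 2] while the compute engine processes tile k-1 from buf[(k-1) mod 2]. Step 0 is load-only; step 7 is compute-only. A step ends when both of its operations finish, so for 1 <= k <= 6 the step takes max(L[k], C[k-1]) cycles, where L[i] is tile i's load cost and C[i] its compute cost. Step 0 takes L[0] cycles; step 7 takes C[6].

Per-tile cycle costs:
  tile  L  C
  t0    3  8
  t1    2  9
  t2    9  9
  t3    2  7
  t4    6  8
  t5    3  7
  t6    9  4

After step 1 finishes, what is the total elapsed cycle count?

end_cycle[1] = 11

[0] DMA t0→A (3c) ∥ CU idle ⇒ 3c, clock 3
[1] DMA t1→B (2c) ∥ CU A:t0 (8c) ⇒ 8c, clock 11
[2] DMA t2→A (9c) ∥ CU B:t1 (9c) ⇒ 9c, clock 20
[3] DMA t3→B (2c) ∥ CU A:t2 (9c) ⇒ 9c, clock 29
[4] DMA t4→A (6c) ∥ CU B:t3 (7c) ⇒ 7c, clock 36
[5] DMA t5→B (3c) ∥ CU A:t4 (8c) ⇒ 8c, clock 44
[6] DMA t6→A (9c) ∥ CU B:t5 (7c) ⇒ 9c, clock 53
[7] DMA idle ∥ CU A:t6 (4c) ⇒ 4c, clock 57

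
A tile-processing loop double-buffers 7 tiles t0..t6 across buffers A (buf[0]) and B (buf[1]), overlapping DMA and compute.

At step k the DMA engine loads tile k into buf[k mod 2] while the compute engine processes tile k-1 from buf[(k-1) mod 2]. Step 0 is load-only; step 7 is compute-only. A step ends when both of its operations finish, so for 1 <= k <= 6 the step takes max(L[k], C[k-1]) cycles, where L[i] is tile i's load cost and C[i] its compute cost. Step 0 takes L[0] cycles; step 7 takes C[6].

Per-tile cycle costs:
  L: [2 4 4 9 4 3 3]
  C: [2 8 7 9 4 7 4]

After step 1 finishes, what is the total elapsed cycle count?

k=0 load=t0/2c comp=- wait=2 total=2
k=1 load=t1/4c comp=t0/2c wait=4 total=6
k=2 load=t2/4c comp=t1/8c wait=8 total=14
k=3 load=t3/9c comp=t2/7c wait=9 total=23
k=4 load=t4/4c comp=t3/9c wait=9 total=32
k=5 load=t5/3c comp=t4/4c wait=4 total=36
k=6 load=t6/3c comp=t5/7c wait=7 total=43
k=7 load=- comp=t6/4c wait=4 total=47

end_cycle[1] = 6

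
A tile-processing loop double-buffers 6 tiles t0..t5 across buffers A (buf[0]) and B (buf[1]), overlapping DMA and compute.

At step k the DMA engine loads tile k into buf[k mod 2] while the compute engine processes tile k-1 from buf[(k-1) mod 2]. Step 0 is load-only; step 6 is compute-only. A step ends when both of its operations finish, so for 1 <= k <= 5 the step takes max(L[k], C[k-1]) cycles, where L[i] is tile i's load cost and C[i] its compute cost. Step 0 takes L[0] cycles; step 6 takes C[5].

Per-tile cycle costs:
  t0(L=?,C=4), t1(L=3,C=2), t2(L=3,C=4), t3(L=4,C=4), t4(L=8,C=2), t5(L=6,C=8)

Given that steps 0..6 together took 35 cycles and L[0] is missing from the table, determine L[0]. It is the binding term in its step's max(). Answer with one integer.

step 0 = dur = L[0]=? = L[0]  (unknown; binding)
step 1 = dur = max(L[1]=3, C[0]=4) = 4
step 2 = dur = max(L[2]=3, C[1]=2) = 3
step 3 = dur = max(L[3]=4, C[2]=4) = 4
step 4 = dur = max(L[4]=8, C[3]=4) = 8
step 5 = dur = max(L[5]=6, C[4]=2) = 6
step 6 = dur = C[5]=8 = 8
sum of known step durations = 33
dur[0] = total - known = 35 - 33 = 2
L[0] is the binding max in step 0, so L[0] = dur[0] = 2

L[0] = 2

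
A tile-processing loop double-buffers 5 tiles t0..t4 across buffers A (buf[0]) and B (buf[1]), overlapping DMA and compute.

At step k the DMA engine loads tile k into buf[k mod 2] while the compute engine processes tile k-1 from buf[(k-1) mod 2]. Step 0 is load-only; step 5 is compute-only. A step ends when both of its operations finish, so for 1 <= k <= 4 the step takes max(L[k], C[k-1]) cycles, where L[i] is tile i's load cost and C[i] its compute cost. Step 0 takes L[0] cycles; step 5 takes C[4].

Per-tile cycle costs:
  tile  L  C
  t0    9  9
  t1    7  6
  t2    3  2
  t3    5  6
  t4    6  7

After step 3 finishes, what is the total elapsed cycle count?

  0. 9=9c; end=9; A:t0 B:-
  1. max(7,9)=9c; end=18; A:t0 B:t1
  2. max(3,6)=6c; end=24; A:t2 B:t1
  3. max(5,2)=5c; end=29; A:t2 B:t3
  4. max(6,6)=6c; end=35; A:t4 B:t3
  5. 7=7c; end=42; A:t4 B:t3

end_cycle[3] = 29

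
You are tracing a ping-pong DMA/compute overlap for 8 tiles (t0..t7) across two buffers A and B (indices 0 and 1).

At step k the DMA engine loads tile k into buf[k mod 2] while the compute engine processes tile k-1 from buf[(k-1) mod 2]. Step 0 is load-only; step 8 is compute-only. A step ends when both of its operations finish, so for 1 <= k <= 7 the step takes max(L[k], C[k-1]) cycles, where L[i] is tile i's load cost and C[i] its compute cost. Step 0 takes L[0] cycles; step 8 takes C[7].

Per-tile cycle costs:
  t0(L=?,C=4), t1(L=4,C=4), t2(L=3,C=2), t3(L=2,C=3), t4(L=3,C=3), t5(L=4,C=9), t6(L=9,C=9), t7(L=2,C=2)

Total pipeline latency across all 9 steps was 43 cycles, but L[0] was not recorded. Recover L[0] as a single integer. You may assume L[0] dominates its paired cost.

L[0] = 6

step 0 | dur = L[0]=? = L[0]  (unknown; binding)
step 1 | dur = max(L[1]=4, C[0]=4) = 4
step 2 | dur = max(L[2]=3, C[1]=4) = 4
step 3 | dur = max(L[3]=2, C[2]=2) = 2
step 4 | dur = max(L[4]=3, C[3]=3) = 3
step 5 | dur = max(L[5]=4, C[4]=3) = 4
step 6 | dur = max(L[6]=9, C[5]=9) = 9
step 7 | dur = max(L[7]=2, C[6]=9) = 9
step 8 | dur = C[7]=2 = 2
sum of known step durations = 37
dur[0] = total - known = 43 - 37 = 6
L[0] is the binding max in step 0, so L[0] = dur[0] = 6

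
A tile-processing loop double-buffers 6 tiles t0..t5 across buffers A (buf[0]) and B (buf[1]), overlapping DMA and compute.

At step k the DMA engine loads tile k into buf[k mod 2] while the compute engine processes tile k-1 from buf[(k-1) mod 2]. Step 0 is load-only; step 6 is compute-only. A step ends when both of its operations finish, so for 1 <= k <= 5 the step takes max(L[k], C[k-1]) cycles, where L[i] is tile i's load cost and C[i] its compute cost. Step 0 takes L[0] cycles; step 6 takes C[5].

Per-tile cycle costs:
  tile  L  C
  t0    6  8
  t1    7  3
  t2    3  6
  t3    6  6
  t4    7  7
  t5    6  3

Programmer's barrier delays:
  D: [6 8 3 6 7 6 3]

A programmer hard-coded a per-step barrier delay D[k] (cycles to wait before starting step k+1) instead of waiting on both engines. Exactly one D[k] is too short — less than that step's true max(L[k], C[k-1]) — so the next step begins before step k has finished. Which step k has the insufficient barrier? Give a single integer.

step 0: need L[0]=6 = 6; D[0]=6 ok
step 1: need max(L[1]=7,C[0]=8) = 8; D[1]=8 ok
step 2: need max(L[2]=3,C[1]=3) = 3; D[2]=3 ok
step 3: need max(L[3]=6,C[2]=6) = 6; D[3]=6 ok
step 4: need max(L[4]=7,C[3]=6) = 7; D[4]=7 ok
step 5: need max(L[5]=6,C[4]=7) = 7; D[5]=6 SHORT
step 6: need C[5]=3 = 3; D[6]=3 ok

hazard at step 5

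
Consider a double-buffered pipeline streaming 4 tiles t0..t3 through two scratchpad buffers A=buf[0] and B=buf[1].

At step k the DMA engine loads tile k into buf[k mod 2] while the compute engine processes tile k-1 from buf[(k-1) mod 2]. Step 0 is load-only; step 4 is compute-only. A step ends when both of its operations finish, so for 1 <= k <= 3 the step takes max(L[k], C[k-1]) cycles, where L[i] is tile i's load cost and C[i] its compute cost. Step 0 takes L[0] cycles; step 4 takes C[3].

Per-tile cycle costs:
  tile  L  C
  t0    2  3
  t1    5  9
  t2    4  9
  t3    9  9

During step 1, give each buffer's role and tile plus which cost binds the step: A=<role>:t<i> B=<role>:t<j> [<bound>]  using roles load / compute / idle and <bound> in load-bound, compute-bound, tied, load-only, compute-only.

step 1: A=compute:t0 B=load:t1 [load-bound]

step 0: L[0]=2 → dur=2, Σ=2 | A=load:t0 B=idle [load-only]
step 1: L[1]=5 C[0]=3 → dur=5, Σ=7 | A=compute:t0 B=load:t1 [load-bound]
step 2: L[2]=4 C[1]=9 → dur=9, Σ=16 | A=load:t2 B=compute:t1 [compute-bound]
step 3: L[3]=9 C[2]=9 → dur=9, Σ=25 | A=compute:t2 B=load:t3 [tied]
step 4: C[3]=9 → dur=9, Σ=34 | A=idle B=compute:t3 [compute-only]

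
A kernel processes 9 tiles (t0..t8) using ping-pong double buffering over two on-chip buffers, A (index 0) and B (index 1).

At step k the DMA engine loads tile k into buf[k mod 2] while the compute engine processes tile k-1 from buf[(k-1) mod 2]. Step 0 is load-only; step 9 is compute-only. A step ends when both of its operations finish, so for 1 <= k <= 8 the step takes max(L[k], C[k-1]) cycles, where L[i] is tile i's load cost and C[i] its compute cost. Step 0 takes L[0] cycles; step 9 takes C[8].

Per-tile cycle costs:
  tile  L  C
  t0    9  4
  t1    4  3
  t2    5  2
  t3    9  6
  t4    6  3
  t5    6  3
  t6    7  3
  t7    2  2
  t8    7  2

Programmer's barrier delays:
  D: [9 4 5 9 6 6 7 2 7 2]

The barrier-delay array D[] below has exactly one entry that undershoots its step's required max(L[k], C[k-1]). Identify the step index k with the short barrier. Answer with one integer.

hazard at step 7

k=0 barrier L[0]=9→9c, D[0]=9 ok
k=1 barrier max(L[1]=4,C[0]=4)→4c, D[1]=4 ok
k=2 barrier max(L[2]=5,C[1]=3)→5c, D[2]=5 ok
k=3 barrier max(L[3]=9,C[2]=2)→9c, D[3]=9 ok
k=4 barrier max(L[4]=6,C[3]=6)→6c, D[4]=6 ok
k=5 barrier max(L[5]=6,C[4]=3)→6c, D[5]=6 ok
k=6 barrier max(L[6]=7,C[5]=3)→7c, D[6]=7 ok
k=7 barrier max(L[7]=2,C[6]=3)→3c, D[7]=2 SHORT
k=8 barrier max(L[8]=7,C[7]=2)→7c, D[8]=7 ok
k=9 barrier C[8]=2→2c, D[9]=2 ok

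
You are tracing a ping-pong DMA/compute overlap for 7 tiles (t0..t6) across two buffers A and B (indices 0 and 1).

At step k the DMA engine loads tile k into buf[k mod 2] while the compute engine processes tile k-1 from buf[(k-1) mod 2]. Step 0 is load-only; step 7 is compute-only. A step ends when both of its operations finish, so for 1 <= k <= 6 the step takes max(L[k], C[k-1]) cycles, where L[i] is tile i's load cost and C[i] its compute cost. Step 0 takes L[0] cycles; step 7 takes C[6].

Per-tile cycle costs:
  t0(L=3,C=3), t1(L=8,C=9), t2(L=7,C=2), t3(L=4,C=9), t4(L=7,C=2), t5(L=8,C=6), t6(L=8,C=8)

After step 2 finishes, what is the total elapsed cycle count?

end_cycle[2] = 20

step 0: L[0]=3 → dur=3, Σ=3 | A=load:t0 B=idle [load-only]
step 1: L[1]=8 C[0]=3 → dur=8, Σ=11 | A=compute:t0 B=load:t1 [load-bound]
step 2: L[2]=7 C[1]=9 → dur=9, Σ=20 | A=load:t2 B=compute:t1 [compute-bound]
step 3: L[3]=4 C[2]=2 → dur=4, Σ=24 | A=compute:t2 B=load:t3 [load-bound]
step 4: L[4]=7 C[3]=9 → dur=9, Σ=33 | A=load:t4 B=compute:t3 [compute-bound]
step 5: L[5]=8 C[4]=2 → dur=8, Σ=41 | A=compute:t4 B=load:t5 [load-bound]
step 6: L[6]=8 C[5]=6 → dur=8, Σ=49 | A=load:t6 B=compute:t5 [load-bound]
step 7: C[6]=8 → dur=8, Σ=57 | A=compute:t6 B=idle [compute-only]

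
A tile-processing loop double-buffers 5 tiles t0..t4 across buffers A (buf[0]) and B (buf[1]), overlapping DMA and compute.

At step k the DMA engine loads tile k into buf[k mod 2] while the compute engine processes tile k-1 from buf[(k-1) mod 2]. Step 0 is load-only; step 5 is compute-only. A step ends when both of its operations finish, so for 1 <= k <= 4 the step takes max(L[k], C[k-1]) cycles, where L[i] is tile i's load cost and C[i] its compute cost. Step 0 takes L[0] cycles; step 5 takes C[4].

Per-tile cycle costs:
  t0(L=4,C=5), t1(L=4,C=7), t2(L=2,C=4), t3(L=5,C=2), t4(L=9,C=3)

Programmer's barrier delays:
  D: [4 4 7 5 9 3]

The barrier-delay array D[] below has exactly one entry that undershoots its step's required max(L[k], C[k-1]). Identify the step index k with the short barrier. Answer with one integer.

hazard at step 1

step 0: need L[0]=4 = 4; D[0]=4 ok
step 1: need max(L[1]=4,C[0]=5) = 5; D[1]=4 SHORT
step 2: need max(L[2]=2,C[1]=7) = 7; D[2]=7 ok
step 3: need max(L[3]=5,C[2]=4) = 5; D[3]=5 ok
step 4: need max(L[4]=9,C[3]=2) = 9; D[4]=9 ok
step 5: need C[4]=3 = 3; D[5]=3 ok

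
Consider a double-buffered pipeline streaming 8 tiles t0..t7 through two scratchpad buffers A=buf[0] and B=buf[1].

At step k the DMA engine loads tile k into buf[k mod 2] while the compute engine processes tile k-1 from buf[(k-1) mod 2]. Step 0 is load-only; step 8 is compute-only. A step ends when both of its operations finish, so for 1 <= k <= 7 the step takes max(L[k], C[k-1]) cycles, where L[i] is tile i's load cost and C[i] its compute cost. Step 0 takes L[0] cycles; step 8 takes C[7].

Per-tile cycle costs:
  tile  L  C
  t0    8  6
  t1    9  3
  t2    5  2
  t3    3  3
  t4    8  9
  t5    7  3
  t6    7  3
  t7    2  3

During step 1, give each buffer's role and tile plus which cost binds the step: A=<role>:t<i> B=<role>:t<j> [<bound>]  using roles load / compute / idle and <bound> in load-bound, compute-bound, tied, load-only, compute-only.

[0] DMA t0→A (8c) ∥ CU idle ⇒ 8c, clock 8
[1] DMA t1→B (9c) ∥ CU A:t0 (6c) ⇒ 9c, clock 17
[2] DMA t2→A (5c) ∥ CU B:t1 (3c) ⇒ 5c, clock 22
[3] DMA t3→B (3c) ∥ CU A:t2 (2c) ⇒ 3c, clock 25
[4] DMA t4→A (8c) ∥ CU B:t3 (3c) ⇒ 8c, clock 33
[5] DMA t5→B (7c) ∥ CU A:t4 (9c) ⇒ 9c, clock 42
[6] DMA t6→A (7c) ∥ CU B:t5 (3c) ⇒ 7c, clock 49
[7] DMA t7→B (2c) ∥ CU A:t6 (3c) ⇒ 3c, clock 52
[8] DMA idle ∥ CU B:t7 (3c) ⇒ 3c, clock 55

step 1: A=compute:t0 B=load:t1 [load-bound]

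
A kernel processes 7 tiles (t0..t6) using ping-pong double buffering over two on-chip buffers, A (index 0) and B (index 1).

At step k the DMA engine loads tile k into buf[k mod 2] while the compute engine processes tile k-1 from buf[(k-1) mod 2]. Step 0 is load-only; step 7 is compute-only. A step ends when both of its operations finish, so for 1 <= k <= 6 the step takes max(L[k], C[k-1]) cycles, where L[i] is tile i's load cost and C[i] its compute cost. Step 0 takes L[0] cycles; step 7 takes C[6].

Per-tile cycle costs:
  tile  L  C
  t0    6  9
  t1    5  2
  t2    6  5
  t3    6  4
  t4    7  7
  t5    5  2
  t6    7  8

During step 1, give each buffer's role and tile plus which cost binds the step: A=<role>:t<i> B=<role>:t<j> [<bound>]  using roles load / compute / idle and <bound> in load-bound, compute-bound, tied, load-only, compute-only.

step 1: A=compute:t0 B=load:t1 [compute-bound]

step 0: L[0]=6 → dur=6, Σ=6 | A=load:t0 B=idle [load-only]
step 1: L[1]=5 C[0]=9 → dur=9, Σ=15 | A=compute:t0 B=load:t1 [compute-bound]
step 2: L[2]=6 C[1]=2 → dur=6, Σ=21 | A=load:t2 B=compute:t1 [load-bound]
step 3: L[3]=6 C[2]=5 → dur=6, Σ=27 | A=compute:t2 B=load:t3 [load-bound]
step 4: L[4]=7 C[3]=4 → dur=7, Σ=34 | A=load:t4 B=compute:t3 [load-bound]
step 5: L[5]=5 C[4]=7 → dur=7, Σ=41 | A=compute:t4 B=load:t5 [compute-bound]
step 6: L[6]=7 C[5]=2 → dur=7, Σ=48 | A=load:t6 B=compute:t5 [load-bound]
step 7: C[6]=8 → dur=8, Σ=56 | A=compute:t6 B=idle [compute-only]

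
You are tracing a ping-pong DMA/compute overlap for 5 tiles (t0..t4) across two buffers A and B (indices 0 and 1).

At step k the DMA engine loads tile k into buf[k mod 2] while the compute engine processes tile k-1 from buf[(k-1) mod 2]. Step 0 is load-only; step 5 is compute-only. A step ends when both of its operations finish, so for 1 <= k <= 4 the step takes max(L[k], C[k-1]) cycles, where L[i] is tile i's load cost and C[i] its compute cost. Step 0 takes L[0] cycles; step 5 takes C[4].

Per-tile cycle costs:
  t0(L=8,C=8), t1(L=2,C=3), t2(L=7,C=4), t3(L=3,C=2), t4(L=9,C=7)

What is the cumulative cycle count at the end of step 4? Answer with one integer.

end_cycle[4] = 36

step 0: L[0]=8 → dur=8, Σ=8 | A=load:t0 B=idle [load-only]
step 1: L[1]=2 C[0]=8 → dur=8, Σ=16 | A=compute:t0 B=load:t1 [compute-bound]
step 2: L[2]=7 C[1]=3 → dur=7, Σ=23 | A=load:t2 B=compute:t1 [load-bound]
step 3: L[3]=3 C[2]=4 → dur=4, Σ=27 | A=compute:t2 B=load:t3 [compute-bound]
step 4: L[4]=9 C[3]=2 → dur=9, Σ=36 | A=load:t4 B=compute:t3 [load-bound]
step 5: C[4]=7 → dur=7, Σ=43 | A=compute:t4 B=idle [compute-only]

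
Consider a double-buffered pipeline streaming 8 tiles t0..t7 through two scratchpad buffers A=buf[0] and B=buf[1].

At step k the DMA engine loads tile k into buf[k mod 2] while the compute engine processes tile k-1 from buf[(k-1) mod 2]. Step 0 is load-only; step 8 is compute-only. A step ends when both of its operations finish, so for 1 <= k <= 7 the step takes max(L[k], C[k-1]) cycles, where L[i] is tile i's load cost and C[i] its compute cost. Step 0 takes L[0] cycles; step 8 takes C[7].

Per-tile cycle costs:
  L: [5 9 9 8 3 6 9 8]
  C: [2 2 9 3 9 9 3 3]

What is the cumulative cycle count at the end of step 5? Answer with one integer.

end_cycle[5] = 44

step 0: L[0]=5 → dur=5, Σ=5 | A=load:t0 B=idle [load-only]
step 1: L[1]=9 C[0]=2 → dur=9, Σ=14 | A=compute:t0 B=load:t1 [load-bound]
step 2: L[2]=9 C[1]=2 → dur=9, Σ=23 | A=load:t2 B=compute:t1 [load-bound]
step 3: L[3]=8 C[2]=9 → dur=9, Σ=32 | A=compute:t2 B=load:t3 [compute-bound]
step 4: L[4]=3 C[3]=3 → dur=3, Σ=35 | A=load:t4 B=compute:t3 [tied]
step 5: L[5]=6 C[4]=9 → dur=9, Σ=44 | A=compute:t4 B=load:t5 [compute-bound]
step 6: L[6]=9 C[5]=9 → dur=9, Σ=53 | A=load:t6 B=compute:t5 [tied]
step 7: L[7]=8 C[6]=3 → dur=8, Σ=61 | A=compute:t6 B=load:t7 [load-bound]
step 8: C[7]=3 → dur=3, Σ=64 | A=idle B=compute:t7 [compute-only]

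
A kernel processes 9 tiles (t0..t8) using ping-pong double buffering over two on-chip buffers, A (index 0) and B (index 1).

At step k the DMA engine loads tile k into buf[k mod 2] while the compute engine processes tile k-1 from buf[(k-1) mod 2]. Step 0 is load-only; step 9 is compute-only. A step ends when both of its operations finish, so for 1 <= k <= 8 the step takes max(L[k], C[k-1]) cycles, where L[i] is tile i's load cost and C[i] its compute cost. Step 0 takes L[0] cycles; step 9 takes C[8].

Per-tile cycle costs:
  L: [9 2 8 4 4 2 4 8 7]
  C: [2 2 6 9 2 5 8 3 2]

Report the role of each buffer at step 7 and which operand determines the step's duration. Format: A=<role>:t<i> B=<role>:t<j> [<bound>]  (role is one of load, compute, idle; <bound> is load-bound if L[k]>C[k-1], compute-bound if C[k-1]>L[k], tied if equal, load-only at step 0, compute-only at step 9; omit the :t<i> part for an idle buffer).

step 0: L[0]=9 → dur=9, Σ=9 | A=load:t0 B=idle [load-only]
step 1: L[1]=2 C[0]=2 → dur=2, Σ=11 | A=compute:t0 B=load:t1 [tied]
step 2: L[2]=8 C[1]=2 → dur=8, Σ=19 | A=load:t2 B=compute:t1 [load-bound]
step 3: L[3]=4 C[2]=6 → dur=6, Σ=25 | A=compute:t2 B=load:t3 [compute-bound]
step 4: L[4]=4 C[3]=9 → dur=9, Σ=34 | A=load:t4 B=compute:t3 [compute-bound]
step 5: L[5]=2 C[4]=2 → dur=2, Σ=36 | A=compute:t4 B=load:t5 [tied]
step 6: L[6]=4 C[5]=5 → dur=5, Σ=41 | A=load:t6 B=compute:t5 [compute-bound]
step 7: L[7]=8 C[6]=8 → dur=8, Σ=49 | A=compute:t6 B=load:t7 [tied]
step 8: L[8]=7 C[7]=3 → dur=7, Σ=56 | A=load:t8 B=compute:t7 [load-bound]
step 9: C[8]=2 → dur=2, Σ=58 | A=compute:t8 B=idle [compute-only]

step 7: A=compute:t6 B=load:t7 [tied]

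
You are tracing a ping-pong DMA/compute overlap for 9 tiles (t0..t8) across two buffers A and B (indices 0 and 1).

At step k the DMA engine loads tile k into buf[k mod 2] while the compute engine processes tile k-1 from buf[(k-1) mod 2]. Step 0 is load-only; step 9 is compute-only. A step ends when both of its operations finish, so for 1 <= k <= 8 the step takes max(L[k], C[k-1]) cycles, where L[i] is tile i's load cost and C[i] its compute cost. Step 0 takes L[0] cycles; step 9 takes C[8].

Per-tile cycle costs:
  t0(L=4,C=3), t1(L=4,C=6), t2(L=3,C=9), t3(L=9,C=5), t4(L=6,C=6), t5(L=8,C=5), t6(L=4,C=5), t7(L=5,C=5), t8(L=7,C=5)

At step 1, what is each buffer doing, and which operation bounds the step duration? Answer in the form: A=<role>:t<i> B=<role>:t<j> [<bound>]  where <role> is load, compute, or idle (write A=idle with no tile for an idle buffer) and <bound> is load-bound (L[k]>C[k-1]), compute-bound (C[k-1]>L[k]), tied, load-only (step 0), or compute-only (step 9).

step 1: A=compute:t0 B=load:t1 [load-bound]

step 0: L[0]=4 → dur=4, Σ=4 | A=load:t0 B=idle [load-only]
step 1: L[1]=4 C[0]=3 → dur=4, Σ=8 | A=compute:t0 B=load:t1 [load-bound]
step 2: L[2]=3 C[1]=6 → dur=6, Σ=14 | A=load:t2 B=compute:t1 [compute-bound]
step 3: L[3]=9 C[2]=9 → dur=9, Σ=23 | A=compute:t2 B=load:t3 [tied]
step 4: L[4]=6 C[3]=5 → dur=6, Σ=29 | A=load:t4 B=compute:t3 [load-bound]
step 5: L[5]=8 C[4]=6 → dur=8, Σ=37 | A=compute:t4 B=load:t5 [load-bound]
step 6: L[6]=4 C[5]=5 → dur=5, Σ=42 | A=load:t6 B=compute:t5 [compute-bound]
step 7: L[7]=5 C[6]=5 → dur=5, Σ=47 | A=compute:t6 B=load:t7 [tied]
step 8: L[8]=7 C[7]=5 → dur=7, Σ=54 | A=load:t8 B=compute:t7 [load-bound]
step 9: C[8]=5 → dur=5, Σ=59 | A=compute:t8 B=idle [compute-only]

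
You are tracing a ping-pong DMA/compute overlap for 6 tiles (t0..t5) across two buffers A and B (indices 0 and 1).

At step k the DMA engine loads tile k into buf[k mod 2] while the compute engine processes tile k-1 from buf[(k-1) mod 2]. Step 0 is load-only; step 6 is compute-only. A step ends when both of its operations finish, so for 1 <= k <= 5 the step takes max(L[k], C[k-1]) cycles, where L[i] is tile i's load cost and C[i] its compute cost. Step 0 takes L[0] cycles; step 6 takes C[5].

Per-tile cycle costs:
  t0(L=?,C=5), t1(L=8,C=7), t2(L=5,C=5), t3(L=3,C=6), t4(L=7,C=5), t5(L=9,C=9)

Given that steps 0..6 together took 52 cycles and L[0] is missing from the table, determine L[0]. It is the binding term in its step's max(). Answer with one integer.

L[0] = 7

step 0 = dur = L[0]=? = L[0]  (unknown; binding)
step 1 = dur = max(L[1]=8, C[0]=5) = 8
step 2 = dur = max(L[2]=5, C[1]=7) = 7
step 3 = dur = max(L[3]=3, C[2]=5) = 5
step 4 = dur = max(L[4]=7, C[3]=6) = 7
step 5 = dur = max(L[5]=9, C[4]=5) = 9
step 6 = dur = C[5]=9 = 9
sum of known step durations = 45
dur[0] = total - known = 52 - 45 = 7
L[0] is the binding max in step 0, so L[0] = dur[0] = 7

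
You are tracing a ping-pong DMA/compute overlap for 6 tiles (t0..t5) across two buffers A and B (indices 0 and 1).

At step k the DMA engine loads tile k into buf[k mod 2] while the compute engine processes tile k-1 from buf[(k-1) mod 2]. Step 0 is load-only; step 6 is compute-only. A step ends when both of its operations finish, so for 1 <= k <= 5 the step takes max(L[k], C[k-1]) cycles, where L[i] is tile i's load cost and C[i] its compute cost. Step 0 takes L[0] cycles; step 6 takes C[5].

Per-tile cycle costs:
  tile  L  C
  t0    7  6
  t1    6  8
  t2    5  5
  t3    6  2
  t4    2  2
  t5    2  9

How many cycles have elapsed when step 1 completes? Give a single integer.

  0. 7=7c; end=7; A:t0 B:-
  1. max(6,6)=6c; end=13; A:t0 B:t1
  2. max(5,8)=8c; end=21; A:t2 B:t1
  3. max(6,5)=6c; end=27; A:t2 B:t3
  4. max(2,2)=2c; end=29; A:t4 B:t3
  5. max(2,2)=2c; end=31; A:t4 B:t5
  6. 9=9c; end=40; A:t4 B:t5

end_cycle[1] = 13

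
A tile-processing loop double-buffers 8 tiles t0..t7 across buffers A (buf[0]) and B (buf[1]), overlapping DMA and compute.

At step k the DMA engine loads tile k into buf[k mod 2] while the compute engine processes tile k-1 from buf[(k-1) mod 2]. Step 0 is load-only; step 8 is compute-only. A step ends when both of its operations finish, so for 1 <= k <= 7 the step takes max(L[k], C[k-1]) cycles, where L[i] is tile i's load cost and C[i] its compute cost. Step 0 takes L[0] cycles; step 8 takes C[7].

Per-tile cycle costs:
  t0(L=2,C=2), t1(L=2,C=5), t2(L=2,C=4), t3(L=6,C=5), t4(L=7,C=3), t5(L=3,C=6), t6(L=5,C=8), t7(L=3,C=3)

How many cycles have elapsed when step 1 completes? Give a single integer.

k=0 load=t0/2c comp=- wait=2 total=2
k=1 load=t1/2c comp=t0/2c wait=2 total=4
k=2 load=t2/2c comp=t1/5c wait=5 total=9
k=3 load=t3/6c comp=t2/4c wait=6 total=15
k=4 load=t4/7c comp=t3/5c wait=7 total=22
k=5 load=t5/3c comp=t4/3c wait=3 total=25
k=6 load=t6/5c comp=t5/6c wait=6 total=31
k=7 load=t7/3c comp=t6/8c wait=8 total=39
k=8 load=- comp=t7/3c wait=3 total=42

end_cycle[1] = 4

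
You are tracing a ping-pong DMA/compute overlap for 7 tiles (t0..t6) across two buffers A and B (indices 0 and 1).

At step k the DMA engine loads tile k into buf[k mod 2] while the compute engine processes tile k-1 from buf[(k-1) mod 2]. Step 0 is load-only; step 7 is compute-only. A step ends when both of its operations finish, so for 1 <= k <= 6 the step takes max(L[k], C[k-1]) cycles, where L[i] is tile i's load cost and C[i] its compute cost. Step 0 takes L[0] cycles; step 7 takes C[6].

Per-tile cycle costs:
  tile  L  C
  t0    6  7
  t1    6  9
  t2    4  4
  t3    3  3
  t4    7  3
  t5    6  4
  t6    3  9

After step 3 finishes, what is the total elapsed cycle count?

end_cycle[3] = 26

[0] DMA t0→A (6c) ∥ CU idle ⇒ 6c, clock 6
[1] DMA t1→B (6c) ∥ CU A:t0 (7c) ⇒ 7c, clock 13
[2] DMA t2→A (4c) ∥ CU B:t1 (9c) ⇒ 9c, clock 22
[3] DMA t3→B (3c) ∥ CU A:t2 (4c) ⇒ 4c, clock 26
[4] DMA t4→A (7c) ∥ CU B:t3 (3c) ⇒ 7c, clock 33
[5] DMA t5→B (6c) ∥ CU A:t4 (3c) ⇒ 6c, clock 39
[6] DMA t6→A (3c) ∥ CU B:t5 (4c) ⇒ 4c, clock 43
[7] DMA idle ∥ CU A:t6 (9c) ⇒ 9c, clock 52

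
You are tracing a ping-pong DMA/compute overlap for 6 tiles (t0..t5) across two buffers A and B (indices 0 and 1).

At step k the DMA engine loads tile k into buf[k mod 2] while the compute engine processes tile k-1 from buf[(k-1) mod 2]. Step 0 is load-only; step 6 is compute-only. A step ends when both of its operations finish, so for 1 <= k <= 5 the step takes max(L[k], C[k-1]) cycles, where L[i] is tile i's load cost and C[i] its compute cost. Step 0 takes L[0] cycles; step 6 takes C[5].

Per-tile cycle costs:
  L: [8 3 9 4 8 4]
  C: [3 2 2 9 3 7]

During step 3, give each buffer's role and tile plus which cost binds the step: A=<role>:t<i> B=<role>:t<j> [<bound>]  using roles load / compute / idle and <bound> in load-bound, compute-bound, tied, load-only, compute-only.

step 3: A=compute:t2 B=load:t3 [load-bound]

  0. 8=8c; end=8; A:t0 B:-
  1. max(3,3)=3c; end=11; A:t0 B:t1
  2. max(9,2)=9c; end=20; A:t2 B:t1
  3. max(4,2)=4c; end=24; A:t2 B:t3
  4. max(8,9)=9c; end=33; A:t4 B:t3
  5. max(4,3)=4c; end=37; A:t4 B:t5
  6. 7=7c; end=44; A:t4 B:t5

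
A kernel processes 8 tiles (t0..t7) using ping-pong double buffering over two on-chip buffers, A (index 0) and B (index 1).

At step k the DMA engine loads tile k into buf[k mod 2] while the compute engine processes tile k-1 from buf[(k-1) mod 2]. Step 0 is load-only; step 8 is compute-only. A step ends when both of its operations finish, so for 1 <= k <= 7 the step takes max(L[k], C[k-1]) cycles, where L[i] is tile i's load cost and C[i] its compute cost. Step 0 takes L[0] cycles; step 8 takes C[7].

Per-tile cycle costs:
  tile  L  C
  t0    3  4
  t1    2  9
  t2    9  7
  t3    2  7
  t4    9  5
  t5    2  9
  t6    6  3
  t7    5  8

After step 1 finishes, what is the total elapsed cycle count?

  0. 3=3c; end=3; A:t0 B:-
  1. max(2,4)=4c; end=7; A:t0 B:t1
  2. max(9,9)=9c; end=16; A:t2 B:t1
  3. max(2,7)=7c; end=23; A:t2 B:t3
  4. max(9,7)=9c; end=32; A:t4 B:t3
  5. max(2,5)=5c; end=37; A:t4 B:t5
  6. max(6,9)=9c; end=46; A:t6 B:t5
  7. max(5,3)=5c; end=51; A:t6 B:t7
  8. 8=8c; end=59; A:t6 B:t7

end_cycle[1] = 7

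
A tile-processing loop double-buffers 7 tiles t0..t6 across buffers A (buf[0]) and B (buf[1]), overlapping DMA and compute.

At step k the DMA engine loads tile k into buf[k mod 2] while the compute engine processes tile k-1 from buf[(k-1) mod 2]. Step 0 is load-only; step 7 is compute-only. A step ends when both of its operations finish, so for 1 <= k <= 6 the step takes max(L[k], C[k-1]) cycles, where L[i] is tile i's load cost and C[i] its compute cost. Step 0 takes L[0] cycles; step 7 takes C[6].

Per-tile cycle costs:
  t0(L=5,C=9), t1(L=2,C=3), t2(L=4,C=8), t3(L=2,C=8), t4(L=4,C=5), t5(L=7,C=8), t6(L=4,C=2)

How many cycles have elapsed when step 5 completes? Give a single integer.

end_cycle[5] = 41

[0] DMA t0→A (5c) ∥ CU idle ⇒ 5c, clock 5
[1] DMA t1→B (2c) ∥ CU A:t0 (9c) ⇒ 9c, clock 14
[2] DMA t2→A (4c) ∥ CU B:t1 (3c) ⇒ 4c, clock 18
[3] DMA t3→B (2c) ∥ CU A:t2 (8c) ⇒ 8c, clock 26
[4] DMA t4→A (4c) ∥ CU B:t3 (8c) ⇒ 8c, clock 34
[5] DMA t5→B (7c) ∥ CU A:t4 (5c) ⇒ 7c, clock 41
[6] DMA t6→A (4c) ∥ CU B:t5 (8c) ⇒ 8c, clock 49
[7] DMA idle ∥ CU A:t6 (2c) ⇒ 2c, clock 51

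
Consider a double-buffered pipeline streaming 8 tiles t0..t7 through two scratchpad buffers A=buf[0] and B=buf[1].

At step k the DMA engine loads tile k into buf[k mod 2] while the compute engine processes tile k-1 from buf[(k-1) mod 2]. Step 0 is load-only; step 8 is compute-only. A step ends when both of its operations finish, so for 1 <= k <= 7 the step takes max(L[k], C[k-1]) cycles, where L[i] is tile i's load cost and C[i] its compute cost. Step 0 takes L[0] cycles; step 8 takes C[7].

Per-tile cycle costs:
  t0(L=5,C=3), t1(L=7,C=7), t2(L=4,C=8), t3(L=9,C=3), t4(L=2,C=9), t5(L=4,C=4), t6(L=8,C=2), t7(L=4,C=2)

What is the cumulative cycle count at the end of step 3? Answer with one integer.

  0. 5=5c; end=5; A:t0 B:-
  1. max(7,3)=7c; end=12; A:t0 B:t1
  2. max(4,7)=7c; end=19; A:t2 B:t1
  3. max(9,8)=9c; end=28; A:t2 B:t3
  4. max(2,3)=3c; end=31; A:t4 B:t3
  5. max(4,9)=9c; end=40; A:t4 B:t5
  6. max(8,4)=8c; end=48; A:t6 B:t5
  7. max(4,2)=4c; end=52; A:t6 B:t7
  8. 2=2c; end=54; A:t6 B:t7

end_cycle[3] = 28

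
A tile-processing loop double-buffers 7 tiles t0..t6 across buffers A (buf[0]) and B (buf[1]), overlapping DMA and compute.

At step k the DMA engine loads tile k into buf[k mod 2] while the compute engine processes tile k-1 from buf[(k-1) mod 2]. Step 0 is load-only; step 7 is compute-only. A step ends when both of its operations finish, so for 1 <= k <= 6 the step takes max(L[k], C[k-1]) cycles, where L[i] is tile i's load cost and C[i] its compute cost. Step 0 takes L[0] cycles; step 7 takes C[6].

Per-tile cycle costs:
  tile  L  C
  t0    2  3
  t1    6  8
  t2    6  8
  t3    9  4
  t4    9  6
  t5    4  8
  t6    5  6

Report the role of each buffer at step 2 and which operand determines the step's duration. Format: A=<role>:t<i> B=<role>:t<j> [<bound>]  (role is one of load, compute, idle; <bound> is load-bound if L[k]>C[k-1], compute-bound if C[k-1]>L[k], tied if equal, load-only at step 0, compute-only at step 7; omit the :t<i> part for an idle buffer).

step 2: A=load:t2 B=compute:t1 [compute-bound]

[0] DMA t0→A (2c) ∥ CU idle ⇒ 2c, clock 2
[1] DMA t1→B (6c) ∥ CU A:t0 (3c) ⇒ 6c, clock 8
[2] DMA t2→A (6c) ∥ CU B:t1 (8c) ⇒ 8c, clock 16
[3] DMA t3→B (9c) ∥ CU A:t2 (8c) ⇒ 9c, clock 25
[4] DMA t4→A (9c) ∥ CU B:t3 (4c) ⇒ 9c, clock 34
[5] DMA t5→B (4c) ∥ CU A:t4 (6c) ⇒ 6c, clock 40
[6] DMA t6→A (5c) ∥ CU B:t5 (8c) ⇒ 8c, clock 48
[7] DMA idle ∥ CU A:t6 (6c) ⇒ 6c, clock 54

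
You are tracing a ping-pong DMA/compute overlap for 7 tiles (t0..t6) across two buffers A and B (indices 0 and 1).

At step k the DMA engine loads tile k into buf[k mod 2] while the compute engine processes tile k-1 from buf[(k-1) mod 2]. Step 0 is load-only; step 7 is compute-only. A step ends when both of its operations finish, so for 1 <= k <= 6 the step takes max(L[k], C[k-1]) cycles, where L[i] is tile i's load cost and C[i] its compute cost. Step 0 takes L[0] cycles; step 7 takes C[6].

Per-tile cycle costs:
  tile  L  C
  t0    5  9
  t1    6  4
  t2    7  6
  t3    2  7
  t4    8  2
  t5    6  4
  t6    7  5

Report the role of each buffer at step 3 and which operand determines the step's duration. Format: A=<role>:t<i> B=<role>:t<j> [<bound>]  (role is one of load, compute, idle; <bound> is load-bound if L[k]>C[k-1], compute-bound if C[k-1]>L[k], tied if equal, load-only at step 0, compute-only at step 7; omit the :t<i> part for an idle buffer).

k=0 load=t0/5c comp=- wait=5 total=5
k=1 load=t1/6c comp=t0/9c wait=9 total=14
k=2 load=t2/7c comp=t1/4c wait=7 total=21
k=3 load=t3/2c comp=t2/6c wait=6 total=27
k=4 load=t4/8c comp=t3/7c wait=8 total=35
k=5 load=t5/6c comp=t4/2c wait=6 total=41
k=6 load=t6/7c comp=t5/4c wait=7 total=48
k=7 load=- comp=t6/5c wait=5 total=53

step 3: A=compute:t2 B=load:t3 [compute-bound]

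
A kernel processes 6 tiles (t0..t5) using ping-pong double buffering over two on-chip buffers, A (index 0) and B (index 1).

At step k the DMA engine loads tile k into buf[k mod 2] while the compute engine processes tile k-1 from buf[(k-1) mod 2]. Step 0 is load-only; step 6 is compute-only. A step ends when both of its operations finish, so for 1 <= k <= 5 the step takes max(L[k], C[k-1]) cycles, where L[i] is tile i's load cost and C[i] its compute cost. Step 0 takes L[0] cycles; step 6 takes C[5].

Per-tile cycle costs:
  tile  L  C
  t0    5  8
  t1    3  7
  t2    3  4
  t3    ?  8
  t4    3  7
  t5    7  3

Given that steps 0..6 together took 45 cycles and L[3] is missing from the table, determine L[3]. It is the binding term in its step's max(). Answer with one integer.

L[3] = 7

step 0: dur = L[0]=5 = 5
step 1: dur = max(L[1]=3, C[0]=8) = 8
step 2: dur = max(L[2]=3, C[1]=7) = 7
step 3: dur = max(L[3]=?, C[2]=4) = L[3]  (unknown; binding)
step 4: dur = max(L[4]=3, C[3]=8) = 8
step 5: dur = max(L[5]=7, C[4]=7) = 7
step 6: dur = C[5]=3 = 3
sum of known step durations = 38
dur[3] = total - known = 45 - 38 = 7
L[3] is the binding max in step 3, so L[3] = dur[3] = 7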